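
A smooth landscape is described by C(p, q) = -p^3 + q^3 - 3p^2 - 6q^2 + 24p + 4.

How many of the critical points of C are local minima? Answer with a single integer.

C separates as a function of p plus a function of q, so ∇C=0 decouples.
∂C/∂p = -3(p - 2)(p + 4) = 0 at p ∈ {-4, 2}; ∂C/∂q = 3q(q - 4) = 0 at q ∈ {0, 4}.
The Hessian is diagonal: diag(C_pp, C_qq). Second derivatives: C_pp(-4)=18, C_pp(2)=-18; C_qq(0)=-12, C_qq(4)=12.
Local minima occur where both diagonal entries positive: (-4, 4). Count: 1.

1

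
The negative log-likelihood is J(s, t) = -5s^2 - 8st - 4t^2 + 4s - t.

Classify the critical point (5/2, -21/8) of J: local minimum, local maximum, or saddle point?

The Hessian of J is constant: H = [[-10, -8], [-8, -8]].
det(H) = (-10)·(-8) − (-8)² = 16.
det(H) > 0 and tr(H) = -18 < 0, so H is negative definite and the point is a local maximum.

local maximum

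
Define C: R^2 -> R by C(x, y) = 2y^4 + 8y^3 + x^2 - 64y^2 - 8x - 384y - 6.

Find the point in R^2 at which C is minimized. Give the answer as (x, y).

C(x,y) separates as P(x) + Q(y) − 6, so its minimum is min P + min Q − 6.
P'(x) = 2x - 8 vanishes at x ∈ {4}; Q'(y) = 8(y - 4)(y + 3)(y + 4) vanishes at y ∈ {-4, -3, 4}.
Local minima of P (where P''>0): P(4)=-16. Local minima of Q: Q(-4)=512, Q(4)=-1536.
So the global minimum of C is P(4) + Q(4) − 6 = -16 − 1536 − 6 = -1558, attained at (4, 4).

(4, 4)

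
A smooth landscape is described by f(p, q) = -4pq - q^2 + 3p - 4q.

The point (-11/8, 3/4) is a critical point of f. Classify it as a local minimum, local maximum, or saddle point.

saddle point

The Hessian of f is constant: H = [[0, -4], [-4, -2]].
det(H) = 0·(-2) − (-4)² = -16.
Since det(H) < 0, H is indefinite and the critical point is a saddle point.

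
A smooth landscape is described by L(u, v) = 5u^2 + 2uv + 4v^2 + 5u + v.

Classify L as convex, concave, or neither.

L is quadratic, so its Hessian is the constant matrix H = [[10, 2], [2, 8]].
det(H) = 76, tr(H) = 18.
det(H) > 0 and tr(H) > 0, so H is positive definite everywhere: convex.

convex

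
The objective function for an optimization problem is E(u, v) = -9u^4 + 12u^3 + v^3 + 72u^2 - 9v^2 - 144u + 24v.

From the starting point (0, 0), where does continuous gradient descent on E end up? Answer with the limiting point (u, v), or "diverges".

E is separable, so gradient descent decouples: u follows -∂E/∂u, v follows -∂E/∂v.
∂E/∂u = -36(u - 2)(u - 1)(u + 2); at u=0 this is -144, so u increases.
∂E/∂v = 3(v - 4)(v - 2); at v=0 this is 24, so v decreases.
The v-coordinate has no critical point in that direction and runs off to infinity.

diverges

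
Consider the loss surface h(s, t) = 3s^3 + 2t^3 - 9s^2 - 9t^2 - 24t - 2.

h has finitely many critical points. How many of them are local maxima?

h separates as a function of s plus a function of t, so ∇h=0 decouples.
∂h/∂s = 9s(s - 2) = 0 at s ∈ {0, 2}; ∂h/∂t = 6(t - 4)(t + 1) = 0 at t ∈ {-1, 4}.
The Hessian is diagonal: diag(h_ss, h_tt). Second derivatives: h_ss(0)=-18, h_ss(2)=18; h_tt(-1)=-30, h_tt(4)=30.
Local maxima occur where both diagonal entries negative: (0, -1). Count: 1.

1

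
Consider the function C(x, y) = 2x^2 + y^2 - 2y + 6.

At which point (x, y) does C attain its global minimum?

(0, 1)

C(x,y) separates as P(x) + Q(y) + 6, so its minimum is min P + min Q + 6.
P'(x) = 4x vanishes at x ∈ {0}; Q'(y) = 2y - 2 vanishes at y ∈ {1}.
Local minima of P (where P''>0): P(0)=0. Local minima of Q: Q(1)=-1.
So the global minimum of C is P(0) + Q(1) + 6 = 0 − 1 + 6 = 5, attained at (0, 1).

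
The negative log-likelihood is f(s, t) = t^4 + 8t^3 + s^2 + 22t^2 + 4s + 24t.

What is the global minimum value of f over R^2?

f(s,t) separates as P(s) + Q(t), so its minimum is min P + min Q.
P'(s) = 2s + 4 vanishes at s ∈ {-2}; Q'(t) = 4(t + 1)(t + 2)(t + 3) vanishes at t ∈ {-3, -2, -1}.
Local minima of P (where P''>0): P(-2)=-4. Local minima of Q: Q(-3)=-9, Q(-1)=-9.
So the global minimum of f is P(-2) + Q(-3) = -4 − 9 = -13, attained at (-2, -3).

-13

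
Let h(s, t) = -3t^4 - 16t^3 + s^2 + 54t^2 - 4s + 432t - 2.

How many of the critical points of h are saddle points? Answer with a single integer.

h separates as a function of s plus a function of t, so ∇h=0 decouples.
∂h/∂s = 2(s - 2) = 0 at s ∈ {2}; ∂h/∂t = -12(t - 3)(t + 3)(t + 4) = 0 at t ∈ {-4, -3, 3}.
The Hessian is diagonal: diag(h_ss, h_tt). Second derivatives: h_ss(2)=2; h_tt(-4)=-84, h_tt(-3)=72, h_tt(3)=-504.
Saddle points occur where the two diagonal entries have opposite signs: (2, -4), (2, 3). Count: 2.

2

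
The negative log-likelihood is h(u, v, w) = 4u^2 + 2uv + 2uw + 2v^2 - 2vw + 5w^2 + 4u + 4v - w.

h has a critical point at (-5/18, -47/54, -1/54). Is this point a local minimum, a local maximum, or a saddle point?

local minimum

The Hessian is constant: H = [[8, 2, 2], [2, 4, -2], [2, -2, 10]].
Leading principal minors: Δ₁ = 8, Δ₂ = 28, Δ₃ = 216.
All leading minors are positive, so H is positive definite: a local minimum.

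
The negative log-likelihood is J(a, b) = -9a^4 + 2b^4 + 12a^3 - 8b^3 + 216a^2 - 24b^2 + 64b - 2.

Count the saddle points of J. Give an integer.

J separates as a function of a plus a function of b, so ∇J=0 decouples.
∂J/∂a = -36a(a - 4)(a + 3) = 0 at a ∈ {-3, 0, 4}; ∂J/∂b = 8(b - 4)(b - 1)(b + 2) = 0 at b ∈ {-2, 1, 4}.
The Hessian is diagonal: diag(J_aa, J_bb). Second derivatives: J_aa(-3)=-756, J_aa(0)=432, J_aa(4)=-1008; J_bb(-2)=144, J_bb(1)=-72, J_bb(4)=144.
Saddle points occur where the two diagonal entries have opposite signs: (-3, -2), (-3, 4), (0, 1), (4, -2), (4, 4). Count: 5.

5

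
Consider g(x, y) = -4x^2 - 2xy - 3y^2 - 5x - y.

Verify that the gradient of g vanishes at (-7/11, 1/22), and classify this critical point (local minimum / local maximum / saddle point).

local maximum

∇g = (-8x - 2y - 5, -2x - 6y - 1); substituting (-7/11, 1/22) gives ∇g = (0, 0), so (-7/11, 1/22) is indeed a critical point.
The Hessian of g is constant: H = [[-8, -2], [-2, -6]].
det(H) = (-8)·(-6) − (-2)² = 44.
det(H) > 0 and tr(H) = -14 < 0, so H is negative definite and the point is a local maximum.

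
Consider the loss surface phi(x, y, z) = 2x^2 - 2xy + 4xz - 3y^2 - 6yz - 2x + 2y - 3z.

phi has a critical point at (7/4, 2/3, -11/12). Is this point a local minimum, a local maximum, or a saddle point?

The Hessian is constant: H = [[4, -2, 4], [-2, -6, -6], [4, -6, 0]].
Leading principal minors: Δ₁ = 4, Δ₂ = -28, Δ₃ = 48.
The minors fit neither the all-positive nor the alternating-sign pattern, so H is indefinite: a saddle point.

saddle point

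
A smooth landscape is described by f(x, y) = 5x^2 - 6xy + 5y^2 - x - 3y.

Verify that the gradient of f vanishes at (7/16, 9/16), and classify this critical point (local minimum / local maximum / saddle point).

∇f = (10x - 6y - 1, -6x + 10y - 3); substituting (7/16, 9/16) gives ∇f = (0, 0), so (7/16, 9/16) is indeed a critical point.
The Hessian of f is constant: H = [[10, -6], [-6, 10]].
det(H) = 10·10 − (-6)² = 64.
det(H) > 0 and tr(H) = 20 > 0, so H is positive definite and the point is a local minimum.

local minimum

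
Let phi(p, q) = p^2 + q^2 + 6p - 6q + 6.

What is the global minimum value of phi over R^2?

-12

phi(p,q) separates as A(p) + B(q) + 6, so its minimum is min A + min B + 6.
A'(p) = 2p + 6 vanishes at p ∈ {-3}; B'(q) = 2q - 6 vanishes at q ∈ {3}.
Local minima of A (where A''>0): A(-3)=-9. Local minima of B: B(3)=-9.
So the global minimum of phi is A(-3) + B(3) + 6 = -9 − 9 + 6 = -12, attained at (-3, 3).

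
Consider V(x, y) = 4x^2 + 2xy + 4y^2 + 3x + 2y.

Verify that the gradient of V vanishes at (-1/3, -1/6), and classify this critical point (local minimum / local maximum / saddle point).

local minimum

∇V = (8x + 2y + 3, 2x + 8y + 2); substituting (-1/3, -1/6) gives ∇V = (0, 0), so (-1/3, -1/6) is indeed a critical point.
The Hessian of V is constant: H = [[8, 2], [2, 8]].
det(H) = 8·8 − 2² = 60.
det(H) > 0 and tr(H) = 16 > 0, so H is positive definite and the point is a local minimum.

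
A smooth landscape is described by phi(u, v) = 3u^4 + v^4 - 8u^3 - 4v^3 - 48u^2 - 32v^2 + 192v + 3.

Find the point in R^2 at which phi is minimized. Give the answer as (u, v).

phi(u,v) separates as P(u) + Q(v) + 3, so its minimum is min P + min Q + 3.
P'(u) = 12u(u - 4)(u + 2) vanishes at u ∈ {-2, 0, 4}; Q'(v) = 4(v - 4)(v - 3)(v + 4) vanishes at v ∈ {-4, 3, 4}.
Local minima of P (where P''>0): P(-2)=-80, P(4)=-512. Local minima of Q: Q(-4)=-768, Q(4)=256.
So the global minimum of phi is P(4) + Q(-4) + 3 = -512 − 768 + 3 = -1277, attained at (4, -4).

(4, -4)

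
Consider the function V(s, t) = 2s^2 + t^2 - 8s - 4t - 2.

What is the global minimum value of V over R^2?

-14

V(s,t) separates as P(s) + Q(t) − 2, so its minimum is min P + min Q − 2.
P'(s) = 4s - 8 vanishes at s ∈ {2}; Q'(t) = 2(t - 2) vanishes at t ∈ {2}.
Local minima of P (where P''>0): P(2)=-8. Local minima of Q: Q(2)=-4.
So the global minimum of V is P(2) + Q(2) − 2 = -8 − 4 − 2 = -14, attained at (2, 2).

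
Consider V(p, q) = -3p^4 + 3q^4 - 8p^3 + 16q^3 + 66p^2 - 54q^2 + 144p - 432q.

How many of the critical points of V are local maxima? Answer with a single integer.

V separates as a function of p plus a function of q, so ∇V=0 decouples.
∂V/∂p = -12(p - 3)(p + 1)(p + 4) = 0 at p ∈ {-4, -1, 3}; ∂V/∂q = 12(q - 3)(q + 3)(q + 4) = 0 at q ∈ {-4, -3, 3}.
The Hessian is diagonal: diag(V_pp, V_qq). Second derivatives: V_pp(-4)=-252, V_pp(-1)=144, V_pp(3)=-336; V_qq(-4)=84, V_qq(-3)=-72, V_qq(3)=504.
Local maxima occur where both diagonal entries negative: (-4, -3), (3, -3). Count: 2.

2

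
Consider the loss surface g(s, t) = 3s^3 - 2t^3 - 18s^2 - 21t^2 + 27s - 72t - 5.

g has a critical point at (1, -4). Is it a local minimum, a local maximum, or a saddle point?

saddle point

The mixed partial ∂²g/∂s∂t is 0, so the Hessian at any point is diag(g_ss, g_tt) = diag(18(s - 2), -6(2t + 7)).
At (1, -4): H = diag(-18, 6).
The eigenvalues have opposite signs, so H is indefinite: a saddle point.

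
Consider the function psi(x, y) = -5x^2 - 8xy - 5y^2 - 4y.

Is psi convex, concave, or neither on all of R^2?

psi is quadratic, so its Hessian is the constant matrix H = [[-10, -8], [-8, -10]].
det(H) = 36, tr(H) = -20.
det(H) > 0 and tr(H) < 0, so H is negative definite everywhere: concave.

concave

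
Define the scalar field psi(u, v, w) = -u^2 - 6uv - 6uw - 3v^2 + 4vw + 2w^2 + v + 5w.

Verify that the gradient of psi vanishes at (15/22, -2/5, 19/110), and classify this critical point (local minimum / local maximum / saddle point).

saddle point

∇psi = (-2u - 6v - 6w, -6u - 6v + 4w + 1, -6u + 4v + 4w + 5); substituting (15/22, -2/5, 19/110) gives ∇psi = (0, 0, 0), so (15/22, -2/5, 19/110) is indeed a critical point.
The Hessian is constant: H = [[-2, -6, -6], [-6, -6, 4], [-6, 4, 4]].
Leading principal minors: Δ₁ = -2, Δ₂ = -24, Δ₃ = 440.
The minors fit neither the all-positive nor the alternating-sign pattern, so H is indefinite: a saddle point.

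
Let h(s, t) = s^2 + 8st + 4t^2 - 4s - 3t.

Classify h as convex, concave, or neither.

neither

h is quadratic, so its Hessian is the constant matrix H = [[2, 8], [8, 8]].
det(H) = -48, tr(H) = 10.
det(H) < 0, so H is indefinite: neither convex nor concave.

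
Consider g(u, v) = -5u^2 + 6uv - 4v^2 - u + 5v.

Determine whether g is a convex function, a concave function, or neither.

g is quadratic, so its Hessian is the constant matrix H = [[-10, 6], [6, -8]].
det(H) = 44, tr(H) = -18.
det(H) > 0 and tr(H) < 0, so H is negative definite everywhere: concave.

concave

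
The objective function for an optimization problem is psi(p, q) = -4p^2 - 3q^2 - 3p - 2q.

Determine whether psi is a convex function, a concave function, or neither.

psi is quadratic, so its Hessian is the constant matrix H = [[-8, 0], [0, -6]].
det(H) = 48, tr(H) = -14.
det(H) > 0 and tr(H) < 0, so H is negative definite everywhere: concave.

concave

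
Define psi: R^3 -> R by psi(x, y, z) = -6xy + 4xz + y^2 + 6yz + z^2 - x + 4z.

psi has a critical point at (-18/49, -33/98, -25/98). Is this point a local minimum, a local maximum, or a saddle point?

The Hessian is constant: H = [[0, -6, 4], [-6, 2, 6], [4, 6, 2]].
Leading principal minors: Δ₁ = 0, Δ₂ = -36, Δ₃ = -392.
The minors fit neither the all-positive nor the alternating-sign pattern, so H is indefinite: a saddle point.

saddle point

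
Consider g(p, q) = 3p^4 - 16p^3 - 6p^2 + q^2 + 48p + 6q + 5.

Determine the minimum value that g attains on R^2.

-164

g(p,q) separates as A(p) + B(q) + 5, so its minimum is min A + min B + 5.
A'(p) = 12(p - 4)(p - 1)(p + 1) vanishes at p ∈ {-1, 1, 4}; B'(q) = 2q + 6 vanishes at q ∈ {-3}.
Local minima of A (where A''>0): A(-1)=-35, A(4)=-160. Local minima of B: B(-3)=-9.
So the global minimum of g is A(4) + B(-3) + 5 = -160 − 9 + 5 = -164, attained at (4, -3).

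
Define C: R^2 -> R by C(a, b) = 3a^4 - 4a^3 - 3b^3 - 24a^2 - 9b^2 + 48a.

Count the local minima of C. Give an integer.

2

C separates as a function of a plus a function of b, so ∇C=0 decouples.
∂C/∂a = 12(a - 2)(a - 1)(a + 2) = 0 at a ∈ {-2, 1, 2}; ∂C/∂b = -9b(b + 2) = 0 at b ∈ {-2, 0}.
The Hessian is diagonal: diag(C_aa, C_bb). Second derivatives: C_aa(-2)=144, C_aa(1)=-36, C_aa(2)=48; C_bb(-2)=18, C_bb(0)=-18.
Local minima occur where both diagonal entries positive: (-2, -2), (2, -2). Count: 2.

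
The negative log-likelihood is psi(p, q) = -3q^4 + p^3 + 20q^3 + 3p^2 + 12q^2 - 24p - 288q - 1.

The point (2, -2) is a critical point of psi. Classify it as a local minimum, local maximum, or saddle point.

saddle point

The mixed partial ∂²psi/∂p∂q is 0, so the Hessian at any point is diag(psi_pp, psi_qq) = diag(6(p + 1), 12(-3q^2 + 10q + 2)).
At (2, -2): H = diag(18, -360).
The eigenvalues have opposite signs, so H is indefinite: a saddle point.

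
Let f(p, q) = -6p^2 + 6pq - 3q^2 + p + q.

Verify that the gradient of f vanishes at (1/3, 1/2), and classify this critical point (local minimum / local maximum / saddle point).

∇f = (-12p + 6q + 1, 6p - 6q + 1); substituting (1/3, 1/2) gives ∇f = (0, 0), so (1/3, 1/2) is indeed a critical point.
The Hessian of f is constant: H = [[-12, 6], [6, -6]].
det(H) = (-12)·(-6) − 6² = 36.
det(H) > 0 and tr(H) = -18 < 0, so H is negative definite and the point is a local maximum.

local maximum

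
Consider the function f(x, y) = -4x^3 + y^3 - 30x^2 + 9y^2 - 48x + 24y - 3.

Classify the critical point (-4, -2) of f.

local minimum

The mixed partial ∂²f/∂x∂y is 0, so the Hessian at any point is diag(f_xx, f_yy) = diag(-12(2x + 5), 6(y + 3)).
At (-4, -2): H = diag(36, 6).
Both eigenvalues are positive, so H is positive definite: a local minimum.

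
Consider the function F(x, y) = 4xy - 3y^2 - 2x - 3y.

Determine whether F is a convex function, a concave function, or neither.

F is quadratic, so its Hessian is the constant matrix H = [[0, 4], [4, -6]].
det(H) = -16, tr(H) = -6.
det(H) < 0, so H is indefinite: neither convex nor concave.

neither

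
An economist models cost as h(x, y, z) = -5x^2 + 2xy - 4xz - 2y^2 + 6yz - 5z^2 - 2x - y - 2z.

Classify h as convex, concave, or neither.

concave

h is quadratic, so its Hessian is the constant matrix H = [[-10, 2, -4], [2, -4, 6], [-4, 6, -10]].
Leading principal minors: -10, 36, -32.
Signs alternate −, +, − ⇒ H ≺ 0 ⇒ concave.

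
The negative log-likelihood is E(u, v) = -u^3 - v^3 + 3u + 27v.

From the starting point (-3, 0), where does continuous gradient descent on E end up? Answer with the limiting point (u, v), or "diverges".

E is separable, so gradient descent decouples: u follows -∂E/∂u, v follows -∂E/∂v.
∂E/∂u = -3(u - 1)(u + 1); at u=-3 this is -24, so u increases.
∂E/∂v = -3(v - 3)(v + 3); at v=0 this is 27, so v decreases.
u converges to its nearest critical value -1 (a local min of the u-part); v converges to -3. The iterate converges to (-1, -3).

(-1, -3)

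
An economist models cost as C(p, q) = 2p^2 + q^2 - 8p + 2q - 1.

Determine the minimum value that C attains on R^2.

C(p,q) separates as A(p) + B(q) − 1, so its minimum is min A + min B − 1.
A'(p) = 4p - 8 vanishes at p ∈ {2}; B'(q) = 2q + 2 vanishes at q ∈ {-1}.
Local minima of A (where A''>0): A(2)=-8. Local minima of B: B(-1)=-1.
So the global minimum of C is A(2) + B(-1) − 1 = -8 − 1 − 1 = -10, attained at (2, -1).

-10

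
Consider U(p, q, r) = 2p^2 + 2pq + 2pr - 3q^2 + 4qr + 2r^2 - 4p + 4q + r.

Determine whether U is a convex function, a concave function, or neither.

U is quadratic, so its Hessian is the constant matrix H = [[4, 2, 2], [2, -6, 4], [2, 4, 4]].
Leading principal minors: 4, -28, -120.
Neither pattern holds ⇒ H is indefinite ⇒ neither convex nor concave.

neither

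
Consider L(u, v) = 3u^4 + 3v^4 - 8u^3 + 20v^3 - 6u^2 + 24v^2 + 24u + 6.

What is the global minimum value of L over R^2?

-141

L(u,v) separates as P(u) + Q(v) + 6, so its minimum is min P + min Q + 6.
P'(u) = 12(u - 2)(u - 1)(u + 1) vanishes at u ∈ {-1, 1, 2}; Q'(v) = 12v(v + 1)(v + 4) vanishes at v ∈ {-4, -1, 0}.
Local minima of P (where P''>0): P(-1)=-19, P(2)=8. Local minima of Q: Q(-4)=-128, Q(0)=0.
So the global minimum of L is P(-1) + Q(-4) + 6 = -19 − 128 + 6 = -141, attained at (-1, -4).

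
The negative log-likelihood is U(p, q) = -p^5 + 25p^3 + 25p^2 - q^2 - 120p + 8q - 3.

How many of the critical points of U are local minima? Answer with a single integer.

U separates as a function of p plus a function of q, so ∇U=0 decouples.
∂U/∂p = -5(p - 4)(p - 1)(p + 2)(p + 3) = 0 at p ∈ {-3, -2, 1, 4}; ∂U/∂q = -2(q - 4) = 0 at q ∈ {4}.
The Hessian is diagonal: diag(U_pp, U_qq). Second derivatives: U_pp(-3)=140, U_pp(-2)=-90, U_pp(1)=180, U_pp(4)=-630; U_qq(4)=-2.
Local minima occur where both diagonal entries positive: none. Count: 0.

0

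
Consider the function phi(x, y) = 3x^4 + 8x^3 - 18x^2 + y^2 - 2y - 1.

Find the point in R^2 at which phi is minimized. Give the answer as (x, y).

(-3, 1)

phi(x,y) separates as P(x) + Q(y) − 1, so its minimum is min P + min Q − 1.
P'(x) = 12x(x - 1)(x + 3) vanishes at x ∈ {-3, 0, 1}; Q'(y) = 2y - 2 vanishes at y ∈ {1}.
Local minima of P (where P''>0): P(-3)=-135, P(1)=-7. Local minima of Q: Q(1)=-1.
So the global minimum of phi is P(-3) + Q(1) − 1 = -135 − 1 − 1 = -137, attained at (-3, 1).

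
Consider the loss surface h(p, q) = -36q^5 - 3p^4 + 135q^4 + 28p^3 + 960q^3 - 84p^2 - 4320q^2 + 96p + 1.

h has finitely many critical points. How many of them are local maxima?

h separates as a function of p plus a function of q, so ∇h=0 decouples.
∂h/∂p = -12(p - 4)(p - 2)(p - 1) = 0 at p ∈ {1, 2, 4}; ∂h/∂q = -180q(q - 4)(q - 3)(q + 4) = 0 at q ∈ {-4, 0, 3, 4}.
The Hessian is diagonal: diag(h_pp, h_qq). Second derivatives: h_pp(1)=-36, h_pp(2)=24, h_pp(4)=-72; h_qq(-4)=40320, h_qq(0)=-8640, h_qq(3)=3780, h_qq(4)=-5760.
Local maxima occur where both diagonal entries negative: (1, 0), (1, 4), (4, 0), (4, 4). Count: 4.

4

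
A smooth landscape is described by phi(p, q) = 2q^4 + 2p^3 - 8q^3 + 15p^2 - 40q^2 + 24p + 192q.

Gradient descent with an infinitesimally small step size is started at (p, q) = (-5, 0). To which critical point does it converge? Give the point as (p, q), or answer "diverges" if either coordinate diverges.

phi is separable, so gradient descent decouples: p follows -∂phi/∂p, q follows -∂phi/∂q.
∂phi/∂p = 6(p + 1)(p + 4); at p=-5 this is 24, so p decreases.
∂phi/∂q = 8(q - 4)(q - 2)(q + 3); at q=0 this is 192, so q decreases.
The p-coordinate has no critical point in that direction and runs off to infinity.

diverges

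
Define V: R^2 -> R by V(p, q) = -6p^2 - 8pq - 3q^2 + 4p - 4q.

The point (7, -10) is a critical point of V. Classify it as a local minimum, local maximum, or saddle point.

The Hessian of V is constant: H = [[-12, -8], [-8, -6]].
det(H) = (-12)·(-6) − (-8)² = 8.
det(H) > 0 and tr(H) = -18 < 0, so H is negative definite and the point is a local maximum.

local maximum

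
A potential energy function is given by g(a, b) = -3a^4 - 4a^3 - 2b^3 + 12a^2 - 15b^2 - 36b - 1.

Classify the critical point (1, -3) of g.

saddle point

The mixed partial ∂²g/∂a∂b is 0, so the Hessian at any point is diag(g_aa, g_bb) = diag(12(-3a^2 - 2a + 2), -6(2b + 5)).
At (1, -3): H = diag(-36, 6).
The eigenvalues have opposite signs, so H is indefinite: a saddle point.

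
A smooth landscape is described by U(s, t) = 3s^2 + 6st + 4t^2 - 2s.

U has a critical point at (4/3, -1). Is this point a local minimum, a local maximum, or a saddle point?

The Hessian of U is constant: H = [[6, 6], [6, 8]].
det(H) = 6·8 − 6² = 12.
det(H) > 0 and tr(H) = 14 > 0, so H is positive definite and the point is a local minimum.

local minimum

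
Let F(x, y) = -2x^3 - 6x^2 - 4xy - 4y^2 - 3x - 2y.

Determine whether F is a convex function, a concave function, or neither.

The term -2x^3 is cubic, so the Hessian is not constant.
∂²F/∂x² = -12x - 12, which takes both signs as x varies (negative for sufficiently large x). A diagonal entry of the Hessian changing sign means the Hessian is neither positive- nor negative-semidefinite on all of R^2.

neither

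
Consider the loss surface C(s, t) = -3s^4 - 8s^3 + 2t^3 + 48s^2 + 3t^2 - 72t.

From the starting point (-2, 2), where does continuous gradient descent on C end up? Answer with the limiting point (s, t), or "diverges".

C is separable, so gradient descent decouples: s follows -∂C/∂s, t follows -∂C/∂t.
∂C/∂s = -12s(s - 2)(s + 4); at s=-2 this is -192, so s increases.
∂C/∂t = 6(t - 3)(t + 4); at t=2 this is -36, so t increases.
s converges to its nearest critical value 0 (a local min of the s-part); t converges to 3. The iterate converges to (0, 3).

(0, 3)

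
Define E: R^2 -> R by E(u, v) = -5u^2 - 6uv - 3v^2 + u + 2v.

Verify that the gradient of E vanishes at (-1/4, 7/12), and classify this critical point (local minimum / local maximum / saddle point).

∇E = (-10u - 6v + 1, -6u - 6v + 2); substituting (-1/4, 7/12) gives ∇E = (0, 0), so (-1/4, 7/12) is indeed a critical point.
The Hessian of E is constant: H = [[-10, -6], [-6, -6]].
det(H) = (-10)·(-6) − (-6)² = 24.
det(H) > 0 and tr(H) = -16 < 0, so H is negative definite and the point is a local maximum.

local maximum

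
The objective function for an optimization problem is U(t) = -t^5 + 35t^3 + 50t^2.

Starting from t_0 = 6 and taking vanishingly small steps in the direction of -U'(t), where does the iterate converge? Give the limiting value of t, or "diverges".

U'(t) = -5t(t - 5)(t + 1)(t + 4), so U'(6) = -2100.
Gradient descent moves in the -U' direction, i.e. t is increasing.
There is no critical point above t=6, and U' keeps the same sign, so the iterate runs off to +∞.

diverges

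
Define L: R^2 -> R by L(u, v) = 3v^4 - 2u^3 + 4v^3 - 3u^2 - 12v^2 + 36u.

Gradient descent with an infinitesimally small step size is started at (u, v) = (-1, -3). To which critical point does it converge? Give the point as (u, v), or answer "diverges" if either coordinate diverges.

L is separable, so gradient descent decouples: u follows -∂L/∂u, v follows -∂L/∂v.
∂L/∂u = -6(u - 2)(u + 3); at u=-1 this is 36, so u decreases.
∂L/∂v = 12v(v - 1)(v + 2); at v=-3 this is -144, so v increases.
u converges to its nearest critical value -3 (a local min of the u-part); v converges to -2. The iterate converges to (-3, -2).

(-3, -2)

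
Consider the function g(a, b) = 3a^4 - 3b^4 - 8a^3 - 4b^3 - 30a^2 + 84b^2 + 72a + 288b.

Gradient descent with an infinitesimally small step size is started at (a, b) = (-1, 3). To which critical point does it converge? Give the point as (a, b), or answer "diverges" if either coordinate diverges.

(-2, -2)

g is separable, so gradient descent decouples: a follows -∂g/∂a, b follows -∂g/∂b.
∂g/∂a = 12(a - 3)(a - 1)(a + 2); at a=-1 this is 96, so a decreases.
∂g/∂b = -12(b - 4)(b + 2)(b + 3); at b=3 this is 360, so b decreases.
a converges to its nearest critical value -2 (a local min of the a-part); b converges to -2. The iterate converges to (-2, -2).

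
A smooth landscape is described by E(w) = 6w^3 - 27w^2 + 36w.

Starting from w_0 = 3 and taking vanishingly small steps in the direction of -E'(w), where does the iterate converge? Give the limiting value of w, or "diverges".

E'(w) = 18(w - 2)(w - 1), so E'(3) = 36.
Gradient descent moves in the -E' direction, i.e. w is decreasing.
The nearest critical point in that direction is w = 2, where E'' = 18 > 0 (a local minimum). The iterate converges there.

2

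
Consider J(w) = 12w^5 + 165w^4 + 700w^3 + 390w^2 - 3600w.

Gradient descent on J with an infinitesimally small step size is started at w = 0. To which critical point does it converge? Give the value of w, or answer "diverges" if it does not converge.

J'(w) = 60(w - 1)(w + 3)(w + 4)(w + 5), so J'(0) = -3600.
Gradient descent moves in the -J' direction, i.e. w is increasing.
The nearest critical point in that direction is w = 1, where J'' = 7200 > 0 (a local minimum). The iterate converges there.

1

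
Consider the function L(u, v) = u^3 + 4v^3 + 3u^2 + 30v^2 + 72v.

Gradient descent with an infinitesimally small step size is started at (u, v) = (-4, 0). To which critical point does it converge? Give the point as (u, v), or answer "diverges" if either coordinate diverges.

diverges

L is separable, so gradient descent decouples: u follows -∂L/∂u, v follows -∂L/∂v.
∂L/∂u = 3u(u + 2); at u=-4 this is 24, so u decreases.
∂L/∂v = 12(v + 2)(v + 3); at v=0 this is 72, so v decreases.
The u-coordinate has no critical point in that direction and runs off to infinity.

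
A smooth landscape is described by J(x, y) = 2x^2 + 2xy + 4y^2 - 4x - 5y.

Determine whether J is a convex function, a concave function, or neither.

J is quadratic, so its Hessian is the constant matrix H = [[4, 2], [2, 8]].
det(H) = 28, tr(H) = 12.
det(H) > 0 and tr(H) > 0, so H is positive definite everywhere: convex.

convex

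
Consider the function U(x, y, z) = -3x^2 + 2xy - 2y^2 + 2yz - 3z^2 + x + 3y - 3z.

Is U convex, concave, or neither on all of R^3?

U is quadratic, so its Hessian is the constant matrix H = [[-6, 2, 0], [2, -4, 2], [0, 2, -6]].
Leading principal minors: -6, 20, -96.
Signs alternate −, +, − ⇒ H ≺ 0 ⇒ concave.

concave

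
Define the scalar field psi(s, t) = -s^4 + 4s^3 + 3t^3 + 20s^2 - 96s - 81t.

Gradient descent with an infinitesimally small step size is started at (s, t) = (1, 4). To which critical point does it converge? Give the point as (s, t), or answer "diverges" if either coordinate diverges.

psi is separable, so gradient descent decouples: s follows -∂psi/∂s, t follows -∂psi/∂t.
∂psi/∂s = -4(s - 4)(s - 2)(s + 3); at s=1 this is -48, so s increases.
∂psi/∂t = 9(t - 3)(t + 3); at t=4 this is 63, so t decreases.
s converges to its nearest critical value 2 (a local min of the s-part); t converges to 3. The iterate converges to (2, 3).

(2, 3)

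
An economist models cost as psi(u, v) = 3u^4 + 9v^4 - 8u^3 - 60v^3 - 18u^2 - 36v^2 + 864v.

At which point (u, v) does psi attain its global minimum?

psi(u,v) separates as P(u) + Q(v), so its minimum is min P + min Q.
P'(u) = 12u(u - 3)(u + 1) vanishes at u ∈ {-1, 0, 3}; Q'(v) = 36(v - 4)(v - 3)(v + 2) vanishes at v ∈ {-2, 3, 4}.
Local minima of P (where P''>0): P(-1)=-7, P(3)=-135. Local minima of Q: Q(-2)=-1248, Q(4)=1344.
So the global minimum of psi is P(3) + Q(-2) = -135 − 1248 = -1383, attained at (3, -2).

(3, -2)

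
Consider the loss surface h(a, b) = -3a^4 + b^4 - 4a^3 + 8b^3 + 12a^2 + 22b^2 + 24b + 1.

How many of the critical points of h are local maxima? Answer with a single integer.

2

h separates as a function of a plus a function of b, so ∇h=0 decouples.
∂h/∂a = -12a(a - 1)(a + 2) = 0 at a ∈ {-2, 0, 1}; ∂h/∂b = 4(b + 1)(b + 2)(b + 3) = 0 at b ∈ {-3, -2, -1}.
The Hessian is diagonal: diag(h_aa, h_bb). Second derivatives: h_aa(-2)=-72, h_aa(0)=24, h_aa(1)=-36; h_bb(-3)=8, h_bb(-2)=-4, h_bb(-1)=8.
Local maxima occur where both diagonal entries negative: (-2, -2), (1, -2). Count: 2.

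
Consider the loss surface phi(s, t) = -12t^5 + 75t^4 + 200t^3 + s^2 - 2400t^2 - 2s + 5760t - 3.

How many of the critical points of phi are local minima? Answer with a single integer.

phi separates as a function of s plus a function of t, so ∇phi=0 decouples.
∂phi/∂s = 2(s - 1) = 0 at s ∈ {1}; ∂phi/∂t = -60(t - 4)(t - 3)(t - 2)(t + 4) = 0 at t ∈ {-4, 2, 3, 4}.
The Hessian is diagonal: diag(phi_ss, phi_tt). Second derivatives: phi_ss(1)=2; phi_tt(-4)=20160, phi_tt(2)=-720, phi_tt(3)=420, phi_tt(4)=-960.
Local minima occur where both diagonal entries positive: (1, -4), (1, 3). Count: 2.

2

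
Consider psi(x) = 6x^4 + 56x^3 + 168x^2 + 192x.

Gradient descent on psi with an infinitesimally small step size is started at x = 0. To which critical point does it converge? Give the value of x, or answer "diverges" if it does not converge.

-1

psi'(x) = 24(x + 1)(x + 2)(x + 4), so psi'(0) = 192.
Gradient descent moves in the -psi' direction, i.e. x is decreasing.
The nearest critical point in that direction is x = -1, where psi'' = 72 > 0 (a local minimum). The iterate converges there.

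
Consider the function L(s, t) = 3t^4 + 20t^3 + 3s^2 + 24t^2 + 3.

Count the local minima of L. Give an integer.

2

L separates as a function of s plus a function of t, so ∇L=0 decouples.
∂L/∂s = 6s = 0 at s ∈ {0}; ∂L/∂t = 12t(t + 1)(t + 4) = 0 at t ∈ {-4, -1, 0}.
The Hessian is diagonal: diag(L_ss, L_tt). Second derivatives: L_ss(0)=6; L_tt(-4)=144, L_tt(-1)=-36, L_tt(0)=48.
Local minima occur where both diagonal entries positive: (0, -4), (0, 0). Count: 2.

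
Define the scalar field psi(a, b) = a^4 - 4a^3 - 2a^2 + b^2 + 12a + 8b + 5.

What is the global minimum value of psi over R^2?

psi(a,b) separates as P(a) + Q(b) + 5, so its minimum is min P + min Q + 5.
P'(a) = 4(a - 3)(a - 1)(a + 1) vanishes at a ∈ {-1, 1, 3}; Q'(b) = 2b + 8 vanishes at b ∈ {-4}.
Local minima of P (where P''>0): P(-1)=-9, P(3)=-9. Local minima of Q: Q(-4)=-16.
So the global minimum of psi is P(-1) + Q(-4) + 5 = -9 − 16 + 5 = -20, attained at (-1, -4).

-20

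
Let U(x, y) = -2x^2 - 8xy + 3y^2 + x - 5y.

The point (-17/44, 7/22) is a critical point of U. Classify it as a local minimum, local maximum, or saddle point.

The Hessian of U is constant: H = [[-4, -8], [-8, 6]].
det(H) = (-4)·6 − (-8)² = -88.
Since det(H) < 0, H is indefinite and the critical point is a saddle point.

saddle point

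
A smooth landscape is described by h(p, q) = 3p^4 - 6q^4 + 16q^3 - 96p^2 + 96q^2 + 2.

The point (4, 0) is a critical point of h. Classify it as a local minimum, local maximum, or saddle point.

The mixed partial ∂²h/∂p∂q is 0, so the Hessian at any point is diag(h_pp, h_qq) = diag(12(3p^2 - 16), 24(-3q^2 + 4q + 8)).
At (4, 0): H = diag(384, 192).
Both eigenvalues are positive, so H is positive definite: a local minimum.

local minimum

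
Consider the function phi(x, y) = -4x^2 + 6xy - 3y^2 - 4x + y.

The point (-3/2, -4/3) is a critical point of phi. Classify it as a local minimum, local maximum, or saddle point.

local maximum

The Hessian of phi is constant: H = [[-8, 6], [6, -6]].
det(H) = (-8)·(-6) − 6² = 12.
det(H) > 0 and tr(H) = -14 < 0, so H is negative definite and the point is a local maximum.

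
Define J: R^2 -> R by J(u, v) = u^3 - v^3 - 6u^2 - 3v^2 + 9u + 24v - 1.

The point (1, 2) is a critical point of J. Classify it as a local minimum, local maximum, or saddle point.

local maximum

The mixed partial ∂²J/∂u∂v is 0, so the Hessian at any point is diag(J_uu, J_vv) = diag(6(u - 2), -6(v + 1)).
At (1, 2): H = diag(-6, -18).
Both eigenvalues are negative, so H is negative definite: a local maximum.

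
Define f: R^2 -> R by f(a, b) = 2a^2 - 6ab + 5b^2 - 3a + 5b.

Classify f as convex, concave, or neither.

f is quadratic, so its Hessian is the constant matrix H = [[4, -6], [-6, 10]].
det(H) = 4, tr(H) = 14.
det(H) > 0 and tr(H) > 0, so H is positive definite everywhere: convex.

convex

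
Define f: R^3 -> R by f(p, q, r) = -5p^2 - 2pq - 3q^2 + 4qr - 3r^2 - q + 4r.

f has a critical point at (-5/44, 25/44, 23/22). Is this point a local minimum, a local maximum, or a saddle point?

The Hessian is constant: H = [[-10, -2, 0], [-2, -6, 4], [0, 4, -6]].
Leading principal minors: Δ₁ = -10, Δ₂ = 56, Δ₃ = -176.
The minors alternate sign starting negative (−, +, −), so H is negative definite: a local maximum.

local maximum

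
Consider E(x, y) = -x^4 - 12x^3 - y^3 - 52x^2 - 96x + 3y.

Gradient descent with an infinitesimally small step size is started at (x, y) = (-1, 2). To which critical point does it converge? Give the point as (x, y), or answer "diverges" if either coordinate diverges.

diverges

E is separable, so gradient descent decouples: x follows -∂E/∂x, y follows -∂E/∂y.
∂E/∂x = -4(x + 2)(x + 3)(x + 4); at x=-1 this is -24, so x increases.
∂E/∂y = -3(y - 1)(y + 1); at y=2 this is -9, so y increases.
The x-coordinate has no critical point in that direction and runs off to infinity.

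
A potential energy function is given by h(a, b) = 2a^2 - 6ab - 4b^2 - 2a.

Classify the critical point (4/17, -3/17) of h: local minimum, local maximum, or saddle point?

The Hessian of h is constant: H = [[4, -6], [-6, -8]].
det(H) = 4·(-8) − (-6)² = -68.
Since det(H) < 0, H is indefinite and the critical point is a saddle point.

saddle point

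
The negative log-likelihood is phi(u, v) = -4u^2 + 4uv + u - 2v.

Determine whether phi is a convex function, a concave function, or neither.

phi is quadratic, so its Hessian is the constant matrix H = [[-8, 4], [4, 0]].
det(H) = -16, tr(H) = -8.
det(H) < 0, so H is indefinite: neither convex nor concave.

neither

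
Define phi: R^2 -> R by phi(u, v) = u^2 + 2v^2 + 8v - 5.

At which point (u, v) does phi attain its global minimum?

phi(u,v) separates as P(u) + Q(v) − 5, so its minimum is min P + min Q − 5.
P'(u) = 2u vanishes at u ∈ {0}; Q'(v) = 4v + 8 vanishes at v ∈ {-2}.
Local minima of P (where P''>0): P(0)=0. Local minima of Q: Q(-2)=-8.
So the global minimum of phi is P(0) + Q(-2) − 5 = 0 − 8 − 5 = -13, attained at (0, -2).

(0, -2)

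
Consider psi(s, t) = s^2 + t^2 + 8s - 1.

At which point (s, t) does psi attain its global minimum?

psi(s,t) separates as P(s) + Q(t) − 1, so its minimum is min P + min Q − 1.
P'(s) = 2s + 8 vanishes at s ∈ {-4}; Q'(t) = 2t vanishes at t ∈ {0}.
Local minima of P (where P''>0): P(-4)=-16. Local minima of Q: Q(0)=0.
So the global minimum of psi is P(-4) + Q(0) − 1 = -16 + 0 − 1 = -17, attained at (-4, 0).

(-4, 0)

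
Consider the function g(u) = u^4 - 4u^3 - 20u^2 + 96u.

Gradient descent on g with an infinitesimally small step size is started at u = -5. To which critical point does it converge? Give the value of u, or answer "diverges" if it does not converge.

-3

g'(u) = 4(u - 4)(u - 2)(u + 3), so g'(-5) = -504.
Gradient descent moves in the -g' direction, i.e. u is increasing.
The nearest critical point in that direction is u = -3, where g'' = 140 > 0 (a local minimum). The iterate converges there.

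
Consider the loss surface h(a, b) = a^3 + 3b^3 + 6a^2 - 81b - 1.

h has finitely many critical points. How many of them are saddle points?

2

h separates as a function of a plus a function of b, so ∇h=0 decouples.
∂h/∂a = 3a(a + 4) = 0 at a ∈ {-4, 0}; ∂h/∂b = 9(b - 3)(b + 3) = 0 at b ∈ {-3, 3}.
The Hessian is diagonal: diag(h_aa, h_bb). Second derivatives: h_aa(-4)=-12, h_aa(0)=12; h_bb(-3)=-54, h_bb(3)=54.
Saddle points occur where the two diagonal entries have opposite signs: (-4, 3), (0, -3). Count: 2.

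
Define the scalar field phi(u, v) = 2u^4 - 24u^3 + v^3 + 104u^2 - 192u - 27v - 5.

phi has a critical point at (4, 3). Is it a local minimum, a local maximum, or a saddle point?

local minimum

The mixed partial ∂²phi/∂u∂v is 0, so the Hessian at any point is diag(phi_uu, phi_vv) = diag(8(3u^2 - 18u + 26), 6v).
At (4, 3): H = diag(16, 18).
Both eigenvalues are positive, so H is positive definite: a local minimum.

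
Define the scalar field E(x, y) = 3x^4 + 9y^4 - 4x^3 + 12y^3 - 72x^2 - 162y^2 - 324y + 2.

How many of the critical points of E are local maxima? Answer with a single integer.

1

E separates as a function of x plus a function of y, so ∇E=0 decouples.
∂E/∂x = 12x(x - 4)(x + 3) = 0 at x ∈ {-3, 0, 4}; ∂E/∂y = 36(y - 3)(y + 1)(y + 3) = 0 at y ∈ {-3, -1, 3}.
The Hessian is diagonal: diag(E_xx, E_yy). Second derivatives: E_xx(-3)=252, E_xx(0)=-144, E_xx(4)=336; E_yy(-3)=432, E_yy(-1)=-288, E_yy(3)=864.
Local maxima occur where both diagonal entries negative: (0, -1). Count: 1.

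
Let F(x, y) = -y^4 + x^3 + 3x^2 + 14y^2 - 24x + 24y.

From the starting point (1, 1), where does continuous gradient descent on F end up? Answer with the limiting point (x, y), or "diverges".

(2, -1)

F is separable, so gradient descent decouples: x follows -∂F/∂x, y follows -∂F/∂y.
∂F/∂x = 3(x - 2)(x + 4); at x=1 this is -15, so x increases.
∂F/∂y = -4(y - 3)(y + 1)(y + 2); at y=1 this is 48, so y decreases.
x converges to its nearest critical value 2 (a local min of the x-part); y converges to -1. The iterate converges to (2, -1).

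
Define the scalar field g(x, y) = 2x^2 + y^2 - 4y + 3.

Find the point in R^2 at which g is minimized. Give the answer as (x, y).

(0, 2)

g(x,y) separates as P(x) + Q(y) + 3, so its minimum is min P + min Q + 3.
P'(x) = 4x vanishes at x ∈ {0}; Q'(y) = 2y - 4 vanishes at y ∈ {2}.
Local minima of P (where P''>0): P(0)=0. Local minima of Q: Q(2)=-4.
So the global minimum of g is P(0) + Q(2) + 3 = 0 − 4 + 3 = -1, attained at (0, 2).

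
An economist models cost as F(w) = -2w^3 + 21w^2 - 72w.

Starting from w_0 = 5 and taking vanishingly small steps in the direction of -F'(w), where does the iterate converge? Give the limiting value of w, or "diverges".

diverges

F'(w) = -6(w - 4)(w - 3), so F'(5) = -12.
Gradient descent moves in the -F' direction, i.e. w is increasing.
There is no critical point above w=5, and F' keeps the same sign, so the iterate runs off to +∞.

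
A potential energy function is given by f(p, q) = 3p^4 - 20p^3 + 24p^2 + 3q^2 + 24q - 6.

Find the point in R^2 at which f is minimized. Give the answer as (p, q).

f(p,q) separates as A(p) + B(q) − 6, so its minimum is min A + min B − 6.
A'(p) = 12p(p - 4)(p - 1) vanishes at p ∈ {0, 1, 4}; B'(q) = 6q + 24 vanishes at q ∈ {-4}.
Local minima of A (where A''>0): A(0)=0, A(4)=-128. Local minima of B: B(-4)=-48.
So the global minimum of f is A(4) + B(-4) − 6 = -128 − 48 − 6 = -182, attained at (4, -4).

(4, -4)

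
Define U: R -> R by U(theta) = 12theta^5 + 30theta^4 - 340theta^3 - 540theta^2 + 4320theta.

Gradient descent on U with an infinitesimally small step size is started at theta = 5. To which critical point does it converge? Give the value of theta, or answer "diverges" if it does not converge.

3

U'(theta) = 60(theta - 3)(theta - 2)(theta + 3)(theta + 4), so U'(5) = 25920.
Gradient descent moves in the -U' direction, i.e. theta is decreasing.
The nearest critical point in that direction is theta = 3, where U'' = 2520 > 0 (a local minimum). The iterate converges there.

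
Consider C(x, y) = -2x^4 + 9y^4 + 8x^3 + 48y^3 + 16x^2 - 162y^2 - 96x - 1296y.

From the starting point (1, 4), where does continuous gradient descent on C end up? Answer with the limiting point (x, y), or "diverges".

(2, 3)

C is separable, so gradient descent decouples: x follows -∂C/∂x, y follows -∂C/∂y.
∂C/∂x = -8(x - 3)(x - 2)(x + 2); at x=1 this is -48, so x increases.
∂C/∂y = 36(y - 3)(y + 3)(y + 4); at y=4 this is 2016, so y decreases.
x converges to its nearest critical value 2 (a local min of the x-part); y converges to 3. The iterate converges to (2, 3).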